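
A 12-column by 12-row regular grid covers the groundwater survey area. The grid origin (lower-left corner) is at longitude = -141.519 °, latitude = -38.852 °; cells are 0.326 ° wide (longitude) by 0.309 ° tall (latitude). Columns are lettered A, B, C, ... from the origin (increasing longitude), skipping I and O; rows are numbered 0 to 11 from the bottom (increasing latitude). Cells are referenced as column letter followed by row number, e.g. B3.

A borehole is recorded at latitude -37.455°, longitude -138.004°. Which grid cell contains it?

L4

Column index: ⌊(-138.004 − -141.519) / 0.326⌋ = ⌊10.782⌋ = 10 → column L
Row offset from origin: ⌊(-37.455 − -38.852) / 0.309⌋ = ⌊4.521⌋ = 4 → row 4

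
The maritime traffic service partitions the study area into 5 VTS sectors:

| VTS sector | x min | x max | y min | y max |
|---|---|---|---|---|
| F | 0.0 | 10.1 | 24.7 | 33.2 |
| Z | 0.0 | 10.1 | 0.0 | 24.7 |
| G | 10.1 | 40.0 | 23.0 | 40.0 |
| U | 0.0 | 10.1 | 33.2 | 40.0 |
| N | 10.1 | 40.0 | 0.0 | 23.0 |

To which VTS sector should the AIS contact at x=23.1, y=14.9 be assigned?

The point has x = 23.1 and y = 14.9.
Only N satisfies 10.1 ≤ x ≤ 40.0 and 0.0 ≤ y ≤ 23.0.

N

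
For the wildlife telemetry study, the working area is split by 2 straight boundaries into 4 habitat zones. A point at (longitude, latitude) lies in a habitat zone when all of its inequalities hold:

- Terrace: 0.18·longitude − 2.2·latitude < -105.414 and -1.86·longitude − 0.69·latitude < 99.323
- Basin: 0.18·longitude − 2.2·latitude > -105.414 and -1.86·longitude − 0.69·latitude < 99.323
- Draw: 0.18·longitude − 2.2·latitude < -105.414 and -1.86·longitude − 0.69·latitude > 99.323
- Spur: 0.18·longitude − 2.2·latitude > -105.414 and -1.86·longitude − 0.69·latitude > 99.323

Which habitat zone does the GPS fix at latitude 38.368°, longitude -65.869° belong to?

0.18·-65.869 − 2.2·38.368 = -96.266, which is > -105.414
-1.86·-65.869 − 0.69·38.368 = 96.042, which is < 99.323
This sign pattern matches Basin.

Basin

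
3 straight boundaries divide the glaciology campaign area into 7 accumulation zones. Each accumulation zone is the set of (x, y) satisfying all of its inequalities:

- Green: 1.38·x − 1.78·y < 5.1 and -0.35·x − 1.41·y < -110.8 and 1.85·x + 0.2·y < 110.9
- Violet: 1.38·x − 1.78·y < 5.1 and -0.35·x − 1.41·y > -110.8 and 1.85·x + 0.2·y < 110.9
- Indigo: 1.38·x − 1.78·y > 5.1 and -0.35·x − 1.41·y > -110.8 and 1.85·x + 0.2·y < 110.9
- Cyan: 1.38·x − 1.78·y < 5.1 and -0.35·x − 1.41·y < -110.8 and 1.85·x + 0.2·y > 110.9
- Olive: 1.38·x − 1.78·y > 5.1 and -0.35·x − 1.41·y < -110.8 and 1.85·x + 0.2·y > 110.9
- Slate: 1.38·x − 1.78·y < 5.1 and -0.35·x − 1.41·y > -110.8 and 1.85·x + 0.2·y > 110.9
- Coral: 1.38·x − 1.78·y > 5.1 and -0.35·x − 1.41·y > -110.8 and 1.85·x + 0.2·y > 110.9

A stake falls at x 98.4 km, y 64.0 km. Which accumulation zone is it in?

Olive

1.38·98.4 − 1.78·64.0 = 21.872, which is > 5.1
-0.35·98.4 − 1.41·64.0 = -124.680, which is < -110.8
1.85·98.4 + 0.2·64.0 = 194.840, which is > 110.9
This sign pattern matches Olive.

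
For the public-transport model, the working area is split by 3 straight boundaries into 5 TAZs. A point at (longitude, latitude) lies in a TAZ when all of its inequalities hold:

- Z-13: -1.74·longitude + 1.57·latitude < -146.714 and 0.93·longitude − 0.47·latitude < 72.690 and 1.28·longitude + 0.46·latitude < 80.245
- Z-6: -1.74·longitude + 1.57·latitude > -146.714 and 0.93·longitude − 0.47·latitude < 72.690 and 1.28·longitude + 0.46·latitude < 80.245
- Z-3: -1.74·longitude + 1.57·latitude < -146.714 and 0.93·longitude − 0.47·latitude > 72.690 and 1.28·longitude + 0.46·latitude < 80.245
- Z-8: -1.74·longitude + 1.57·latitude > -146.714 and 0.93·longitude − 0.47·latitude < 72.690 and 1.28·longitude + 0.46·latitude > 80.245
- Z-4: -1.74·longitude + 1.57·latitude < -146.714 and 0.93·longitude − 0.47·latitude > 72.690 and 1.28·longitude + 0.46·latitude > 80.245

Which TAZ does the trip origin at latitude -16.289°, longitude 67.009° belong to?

Z-6

-1.74·67.009 + 1.57·-16.289 = -142.169, which is > -146.714
0.93·67.009 − 0.47·-16.289 = 69.974, which is < 72.690
1.28·67.009 + 0.46·-16.289 = 78.279, which is < 80.245
This sign pattern matches Z-6.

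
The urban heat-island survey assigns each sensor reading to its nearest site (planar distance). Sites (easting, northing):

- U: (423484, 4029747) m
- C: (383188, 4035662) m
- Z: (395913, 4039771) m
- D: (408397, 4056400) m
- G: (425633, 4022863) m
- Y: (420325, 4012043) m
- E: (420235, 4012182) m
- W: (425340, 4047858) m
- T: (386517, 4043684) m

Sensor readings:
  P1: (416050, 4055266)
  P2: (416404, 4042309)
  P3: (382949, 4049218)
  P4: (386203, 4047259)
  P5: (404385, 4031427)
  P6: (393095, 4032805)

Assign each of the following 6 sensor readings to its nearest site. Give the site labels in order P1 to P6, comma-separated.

D, W, T, T, Z, Z

P1 → D (d²=59854365.00)
P2 → W (d²=110643497.00)
P3 → T (d²=43355780.00)
P4 → T (d²=12879221.00)
P5 → Z (d²=141397120.00)
P6 → Z (d²=56466280.00)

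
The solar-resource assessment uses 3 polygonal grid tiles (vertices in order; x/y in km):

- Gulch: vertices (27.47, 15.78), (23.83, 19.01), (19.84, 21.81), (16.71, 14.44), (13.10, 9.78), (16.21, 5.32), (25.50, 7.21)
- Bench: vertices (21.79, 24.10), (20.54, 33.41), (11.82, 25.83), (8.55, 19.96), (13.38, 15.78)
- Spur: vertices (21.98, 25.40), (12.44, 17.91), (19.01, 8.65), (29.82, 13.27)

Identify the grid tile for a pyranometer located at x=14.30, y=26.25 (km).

Cast a ray rightward from (14.30, 26.25). For each polygon, the edges (by vertex number in listed order) whose endpoints lie on opposite sides of y = 26.25, where each meets that height, and whether that is right or left of the point:
Gulch: no edge straddles that height → 0 crossings.
Bench: 1–2 at x≈21.501 (right), 2–3 at x≈12.303 (left) → 1 crossing.
Spur: no edge straddles that height → 0 crossings.
Only Bench has an odd count, so the point is inside Bench.

Bench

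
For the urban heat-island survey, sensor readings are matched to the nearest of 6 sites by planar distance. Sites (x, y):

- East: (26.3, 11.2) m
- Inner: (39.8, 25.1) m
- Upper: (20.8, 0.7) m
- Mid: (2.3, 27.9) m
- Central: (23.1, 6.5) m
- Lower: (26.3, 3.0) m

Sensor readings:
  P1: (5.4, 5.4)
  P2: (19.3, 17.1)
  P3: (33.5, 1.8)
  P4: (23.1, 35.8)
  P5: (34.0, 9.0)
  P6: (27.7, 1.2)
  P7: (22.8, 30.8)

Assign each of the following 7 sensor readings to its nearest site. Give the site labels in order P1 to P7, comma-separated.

Upper, East, Lower, Inner, East, Lower, Inner

P1 → Upper (d²=259.25)
P2 → East (d²=83.81)
P3 → Lower (d²=53.28)
P4 → Inner (d²=393.38)
P5 → East (d²=64.13)
P6 → Lower (d²=5.20)
P7 → Inner (d²=321.49)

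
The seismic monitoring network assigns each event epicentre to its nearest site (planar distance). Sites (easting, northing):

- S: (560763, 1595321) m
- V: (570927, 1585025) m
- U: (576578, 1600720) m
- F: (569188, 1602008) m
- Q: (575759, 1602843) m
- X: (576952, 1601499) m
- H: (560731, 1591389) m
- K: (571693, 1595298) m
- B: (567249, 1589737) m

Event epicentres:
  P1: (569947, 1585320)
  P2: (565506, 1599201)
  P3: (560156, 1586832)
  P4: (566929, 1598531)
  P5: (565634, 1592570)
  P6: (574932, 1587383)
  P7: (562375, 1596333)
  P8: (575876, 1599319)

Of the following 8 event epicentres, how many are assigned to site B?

P1 → V
P2 → F
P3 → H
P4 → F
P5 → B
P6 → V
P7 → S
P8 → U
1 of the 8 goes to B.

1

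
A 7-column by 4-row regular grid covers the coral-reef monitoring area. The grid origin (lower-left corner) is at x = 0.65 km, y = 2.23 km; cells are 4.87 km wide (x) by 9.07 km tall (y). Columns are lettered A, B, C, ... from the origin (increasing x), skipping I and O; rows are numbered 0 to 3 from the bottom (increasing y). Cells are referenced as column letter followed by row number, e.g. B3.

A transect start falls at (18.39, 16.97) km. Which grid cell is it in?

Column index: ⌊(18.39 − 0.65) / 4.87⌋ = ⌊3.643⌋ = 3 → column D
Row offset from origin: ⌊(16.97 − 2.23) / 9.07⌋ = ⌊1.625⌋ = 1 → row 1

D1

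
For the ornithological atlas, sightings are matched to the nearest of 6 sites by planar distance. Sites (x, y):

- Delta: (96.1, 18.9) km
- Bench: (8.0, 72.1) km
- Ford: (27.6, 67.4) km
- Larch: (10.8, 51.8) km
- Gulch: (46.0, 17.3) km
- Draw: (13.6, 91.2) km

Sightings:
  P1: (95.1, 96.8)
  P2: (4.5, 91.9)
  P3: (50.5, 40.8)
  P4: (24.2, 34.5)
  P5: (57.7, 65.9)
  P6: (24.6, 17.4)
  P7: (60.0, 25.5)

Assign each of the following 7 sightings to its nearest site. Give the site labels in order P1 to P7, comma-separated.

P1 → Ford (d²=5420.61)
P2 → Draw (d²=83.30)
P3 → Gulch (d²=572.50)
P4 → Larch (d²=478.85)
P5 → Ford (d²=908.26)
P6 → Gulch (d²=457.97)
P7 → Gulch (d²=263.24)

Ford, Draw, Gulch, Larch, Ford, Gulch, Gulch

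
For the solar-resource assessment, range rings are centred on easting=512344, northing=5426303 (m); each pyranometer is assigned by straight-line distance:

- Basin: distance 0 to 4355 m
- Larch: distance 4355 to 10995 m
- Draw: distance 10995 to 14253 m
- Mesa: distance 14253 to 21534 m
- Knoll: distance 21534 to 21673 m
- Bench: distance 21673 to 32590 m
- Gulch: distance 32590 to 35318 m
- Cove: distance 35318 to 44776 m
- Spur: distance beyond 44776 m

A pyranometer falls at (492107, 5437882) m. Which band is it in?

Distance = √((492107−512344)² + (5437882−5426303)²) = √(409536169.000 + 134073241.000) = 23315.433 m.
21673 ≤ 23315.433 < 32590 → Bench.

Bench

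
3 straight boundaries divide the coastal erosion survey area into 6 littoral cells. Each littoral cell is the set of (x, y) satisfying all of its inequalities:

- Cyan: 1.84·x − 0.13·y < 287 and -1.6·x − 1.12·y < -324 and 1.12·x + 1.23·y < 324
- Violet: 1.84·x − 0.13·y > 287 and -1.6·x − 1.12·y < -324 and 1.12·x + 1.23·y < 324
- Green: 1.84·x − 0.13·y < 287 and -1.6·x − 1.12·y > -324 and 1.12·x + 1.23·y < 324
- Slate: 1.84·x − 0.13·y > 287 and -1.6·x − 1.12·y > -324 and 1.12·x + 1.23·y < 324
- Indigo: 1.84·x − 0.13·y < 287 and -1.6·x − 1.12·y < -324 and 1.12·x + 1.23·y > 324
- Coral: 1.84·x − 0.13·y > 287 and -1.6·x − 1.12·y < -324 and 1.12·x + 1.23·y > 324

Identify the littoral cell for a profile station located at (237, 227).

1.84·237 − 0.13·227 = 406.570, which is > 287
-1.6·237 − 1.12·227 = -633.440, which is < -324
1.12·237 + 1.23·227 = 544.650, which is > 324
This sign pattern matches Coral.

Coral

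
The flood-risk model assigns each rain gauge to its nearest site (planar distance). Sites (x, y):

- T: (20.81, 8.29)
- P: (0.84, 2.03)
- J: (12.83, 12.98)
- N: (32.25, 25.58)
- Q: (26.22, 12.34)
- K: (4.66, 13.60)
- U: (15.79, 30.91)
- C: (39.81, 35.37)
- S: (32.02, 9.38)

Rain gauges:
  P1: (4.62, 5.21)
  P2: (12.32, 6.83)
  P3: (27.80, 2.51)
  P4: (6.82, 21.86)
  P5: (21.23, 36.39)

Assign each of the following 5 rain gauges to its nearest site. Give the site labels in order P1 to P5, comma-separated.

P1 → P (d²=24.40)
P2 → J (d²=38.08)
P3 → S (d²=65.01)
P4 → K (d²=72.89)
P5 → U (d²=59.62)

P, J, S, K, U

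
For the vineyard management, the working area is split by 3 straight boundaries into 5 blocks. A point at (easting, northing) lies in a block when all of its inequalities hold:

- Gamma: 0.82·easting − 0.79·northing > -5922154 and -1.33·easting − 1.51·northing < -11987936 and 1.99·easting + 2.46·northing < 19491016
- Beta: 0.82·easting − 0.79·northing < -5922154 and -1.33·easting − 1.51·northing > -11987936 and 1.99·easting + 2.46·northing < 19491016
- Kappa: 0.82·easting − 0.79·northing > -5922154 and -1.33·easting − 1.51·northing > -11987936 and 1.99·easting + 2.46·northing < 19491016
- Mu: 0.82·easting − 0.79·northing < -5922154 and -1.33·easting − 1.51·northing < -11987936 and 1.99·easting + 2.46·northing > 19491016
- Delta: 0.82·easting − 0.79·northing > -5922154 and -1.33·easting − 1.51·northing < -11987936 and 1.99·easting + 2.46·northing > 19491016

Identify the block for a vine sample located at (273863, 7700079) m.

0.82·273863 − 0.79·7700079 = -5858494.750, which is > -5922154
-1.33·273863 − 1.51·7700079 = -11991357.080, which is < -11987936
1.99·273863 + 2.46·7700079 = 19487181.710, which is < 19491016
This sign pattern matches Gamma.

Gamma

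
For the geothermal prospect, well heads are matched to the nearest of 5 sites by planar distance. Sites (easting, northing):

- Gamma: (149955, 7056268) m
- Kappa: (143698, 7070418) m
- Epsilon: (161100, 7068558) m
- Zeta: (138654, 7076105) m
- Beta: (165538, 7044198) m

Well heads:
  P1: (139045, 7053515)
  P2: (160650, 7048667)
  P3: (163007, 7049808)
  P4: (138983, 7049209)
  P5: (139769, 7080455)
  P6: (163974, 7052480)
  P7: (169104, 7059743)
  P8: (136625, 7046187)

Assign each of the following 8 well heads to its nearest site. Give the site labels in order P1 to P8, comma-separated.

Gamma, Beta, Beta, Gamma, Zeta, Beta, Epsilon, Gamma

P1 → Gamma (d²=126607109.00)
P2 → Beta (d²=43864505.00)
P3 → Beta (d²=37878061.00)
P4 → Gamma (d²=170214265.00)
P5 → Zeta (d²=20165725.00)
P6 → Beta (d²=71037620.00)
P7 → Epsilon (d²=141768241.00)
P8 → Gamma (d²=279315461.00)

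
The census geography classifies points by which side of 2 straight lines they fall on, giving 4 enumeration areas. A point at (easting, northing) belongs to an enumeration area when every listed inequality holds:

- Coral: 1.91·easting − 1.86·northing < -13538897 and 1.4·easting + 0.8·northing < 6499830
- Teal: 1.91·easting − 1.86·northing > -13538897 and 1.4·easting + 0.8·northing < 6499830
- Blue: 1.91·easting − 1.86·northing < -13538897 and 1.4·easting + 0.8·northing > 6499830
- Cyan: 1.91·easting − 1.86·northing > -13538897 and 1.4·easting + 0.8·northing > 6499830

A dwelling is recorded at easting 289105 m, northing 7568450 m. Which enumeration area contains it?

1.91·289105 − 1.86·7568450 = -13525126.450, which is > -13538897
1.4·289105 + 0.8·7568450 = 6459507.000, which is < 6499830
This sign pattern matches Teal.

Teal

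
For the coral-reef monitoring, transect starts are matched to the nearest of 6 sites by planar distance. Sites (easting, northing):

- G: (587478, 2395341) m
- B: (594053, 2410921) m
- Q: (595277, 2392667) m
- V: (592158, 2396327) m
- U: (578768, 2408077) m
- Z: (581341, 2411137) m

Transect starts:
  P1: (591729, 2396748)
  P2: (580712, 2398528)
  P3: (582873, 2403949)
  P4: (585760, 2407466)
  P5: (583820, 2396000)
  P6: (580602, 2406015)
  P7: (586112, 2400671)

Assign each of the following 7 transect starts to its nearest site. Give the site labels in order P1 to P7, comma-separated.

P1 → V (d²=361282.00)
P2 → G (d²=55935725.00)
P3 → U (d²=33891409.00)
P4 → Z (d²=33003802.00)
P5 → G (d²=13815245.00)
P6 → U (d²=7615400.00)
P7 → G (d²=30274856.00)

V, G, U, Z, G, U, G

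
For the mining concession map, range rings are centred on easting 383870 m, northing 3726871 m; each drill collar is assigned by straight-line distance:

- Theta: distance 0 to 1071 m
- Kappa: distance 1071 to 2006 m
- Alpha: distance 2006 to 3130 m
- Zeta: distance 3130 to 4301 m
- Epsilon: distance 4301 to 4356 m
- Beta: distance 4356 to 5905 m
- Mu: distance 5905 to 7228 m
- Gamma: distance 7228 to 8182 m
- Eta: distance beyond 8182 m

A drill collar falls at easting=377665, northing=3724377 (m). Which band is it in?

Mu

Distance = √((377665−383870)² + (3724377−3726871)²) = √(38502025.000 + 6220036.000) = 6687.455 m.
5905 ≤ 6687.455 < 7228 → Mu.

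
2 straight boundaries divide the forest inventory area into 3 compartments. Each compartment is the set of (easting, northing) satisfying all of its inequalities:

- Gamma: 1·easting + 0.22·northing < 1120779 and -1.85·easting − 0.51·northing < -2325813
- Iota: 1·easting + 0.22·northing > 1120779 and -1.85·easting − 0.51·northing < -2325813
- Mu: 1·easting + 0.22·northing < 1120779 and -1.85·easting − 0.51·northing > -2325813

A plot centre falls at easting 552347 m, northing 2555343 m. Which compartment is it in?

1·552347 + 0.22·2555343 = 1114522.460, which is < 1120779
-1.85·552347 − 0.51·2555343 = -2325066.880, which is > -2325813
This sign pattern matches Mu.

Mu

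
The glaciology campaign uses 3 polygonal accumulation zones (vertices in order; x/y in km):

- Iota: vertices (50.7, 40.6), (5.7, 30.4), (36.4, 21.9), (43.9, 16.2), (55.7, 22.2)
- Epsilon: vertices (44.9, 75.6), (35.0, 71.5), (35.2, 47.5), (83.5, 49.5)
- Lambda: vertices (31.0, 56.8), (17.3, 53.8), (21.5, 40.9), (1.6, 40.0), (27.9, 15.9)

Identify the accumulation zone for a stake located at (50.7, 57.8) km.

Cast a ray rightward from (50.7, 57.8). For each polygon, the edges (by vertex number in listed order) whose endpoints lie on opposite sides of y = 57.8, where each meets that height, and whether that is right or left of the point:
Iota: no edge straddles that height → 0 crossings.
Epsilon: 2–3 at x≈35.11 (left), 4–1 at x≈71.22 (right) → 1 crossing.
Lambda: no edge straddles that height → 0 crossings.
Only Epsilon has an odd count, so the point is inside Epsilon.

Epsilon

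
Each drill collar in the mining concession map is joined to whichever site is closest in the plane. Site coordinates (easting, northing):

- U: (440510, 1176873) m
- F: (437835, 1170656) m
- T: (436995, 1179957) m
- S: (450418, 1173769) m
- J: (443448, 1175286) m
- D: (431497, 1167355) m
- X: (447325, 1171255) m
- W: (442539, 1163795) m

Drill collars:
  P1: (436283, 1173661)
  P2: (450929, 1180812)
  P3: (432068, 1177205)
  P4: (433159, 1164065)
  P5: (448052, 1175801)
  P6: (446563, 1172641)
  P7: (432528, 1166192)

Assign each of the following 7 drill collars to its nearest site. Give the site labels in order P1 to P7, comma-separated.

F, S, T, D, S, X, D

P1 → F (d²=11438729.00)
P2 → S (d²=49864970.00)
P3 → T (d²=31848833.00)
P4 → D (d²=13586344.00)
P5 → S (d²=9726980.00)
P6 → X (d²=2501640.00)
P7 → D (d²=2415530.00)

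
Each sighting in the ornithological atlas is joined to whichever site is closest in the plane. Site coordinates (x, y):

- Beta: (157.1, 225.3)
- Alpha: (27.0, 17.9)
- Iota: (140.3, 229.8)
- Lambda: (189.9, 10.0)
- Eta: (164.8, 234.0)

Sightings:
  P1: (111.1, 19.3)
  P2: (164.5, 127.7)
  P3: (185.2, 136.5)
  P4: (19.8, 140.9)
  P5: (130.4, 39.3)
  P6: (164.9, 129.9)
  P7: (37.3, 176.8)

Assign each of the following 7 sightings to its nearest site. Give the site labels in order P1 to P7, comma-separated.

Lambda, Beta, Beta, Alpha, Lambda, Beta, Iota

P1 → Lambda (d²=6295.93)
P2 → Beta (d²=9580.52)
P3 → Beta (d²=8675.05)
P4 → Alpha (d²=15180.84)
P5 → Lambda (d²=4398.74)
P6 → Beta (d²=9162.00)
P7 → Iota (d²=13418.00)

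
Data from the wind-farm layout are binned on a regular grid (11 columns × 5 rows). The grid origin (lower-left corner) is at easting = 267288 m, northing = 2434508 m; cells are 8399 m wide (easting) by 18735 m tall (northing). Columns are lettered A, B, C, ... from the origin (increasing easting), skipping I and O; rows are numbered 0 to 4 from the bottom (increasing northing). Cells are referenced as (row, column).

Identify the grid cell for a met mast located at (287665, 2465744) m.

(1, C)

Column index: ⌊(287665 − 267288) / 8399⌋ = ⌊2.426⌋ = 2 → column C
Row offset from origin: ⌊(2465744 − 2434508) / 18735⌋ = ⌊1.667⌋ = 1 → row 1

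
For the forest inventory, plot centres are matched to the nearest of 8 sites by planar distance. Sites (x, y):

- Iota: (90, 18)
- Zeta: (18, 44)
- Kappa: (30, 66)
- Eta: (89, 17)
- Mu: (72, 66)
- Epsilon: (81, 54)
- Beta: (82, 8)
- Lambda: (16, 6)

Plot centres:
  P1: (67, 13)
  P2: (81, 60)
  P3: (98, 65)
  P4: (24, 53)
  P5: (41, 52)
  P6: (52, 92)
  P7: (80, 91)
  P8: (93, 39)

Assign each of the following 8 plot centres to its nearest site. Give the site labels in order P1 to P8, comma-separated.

Beta, Epsilon, Epsilon, Zeta, Kappa, Mu, Mu, Epsilon

P1 → Beta (d²=250.00)
P2 → Epsilon (d²=36.00)
P3 → Epsilon (d²=410.00)
P4 → Zeta (d²=117.00)
P5 → Kappa (d²=317.00)
P6 → Mu (d²=1076.00)
P7 → Mu (d²=689.00)
P8 → Epsilon (d²=369.00)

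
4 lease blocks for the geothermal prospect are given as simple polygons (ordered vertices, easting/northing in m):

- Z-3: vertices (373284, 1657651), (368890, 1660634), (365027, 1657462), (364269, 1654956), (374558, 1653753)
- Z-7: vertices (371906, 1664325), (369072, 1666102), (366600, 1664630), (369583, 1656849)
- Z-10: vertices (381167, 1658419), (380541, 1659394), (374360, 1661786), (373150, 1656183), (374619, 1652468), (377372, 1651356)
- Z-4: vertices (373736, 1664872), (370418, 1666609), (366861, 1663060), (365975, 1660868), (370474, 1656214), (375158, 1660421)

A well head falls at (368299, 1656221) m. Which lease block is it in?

Z-3

Cast a ray rightward from (368299, 1656221). For each polygon, the edges (by vertex number in listed order) whose endpoints lie on opposite sides of northing = 1656221, where each meets that height, and whether that is right or left of the point:
Z-3: 3–4 at easting≈364651.6 (left), 5–1 at easting≈373751.4 (right) → 1 crossing.
Z-7: no edge straddles that height → 0 crossings.
Z-10: 3–4 at easting≈373158.2 (right), 6–1 at easting≈379986.0 (right) → 2 crossings.
Z-4: 4–5 at easting≈370467.2 (right), 5–6 at easting≈370481.8 (right) → 2 crossings.
Only Z-3 has an odd count, so the point is inside Z-3.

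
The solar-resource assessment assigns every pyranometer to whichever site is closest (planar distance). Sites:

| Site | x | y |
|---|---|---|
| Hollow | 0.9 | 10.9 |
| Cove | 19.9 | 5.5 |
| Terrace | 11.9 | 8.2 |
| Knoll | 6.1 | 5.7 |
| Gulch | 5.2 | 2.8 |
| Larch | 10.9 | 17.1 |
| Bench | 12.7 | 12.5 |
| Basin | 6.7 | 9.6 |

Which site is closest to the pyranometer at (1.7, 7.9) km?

Squared distances to each site:
Hollow: 9.640; Cove: 337.000; Terrace: 104.130; Knoll: 24.200; Gulch: 38.260; Larch: 169.280; Bench: 142.160; Basin: 27.890.
Minimum at Hollow.

Hollow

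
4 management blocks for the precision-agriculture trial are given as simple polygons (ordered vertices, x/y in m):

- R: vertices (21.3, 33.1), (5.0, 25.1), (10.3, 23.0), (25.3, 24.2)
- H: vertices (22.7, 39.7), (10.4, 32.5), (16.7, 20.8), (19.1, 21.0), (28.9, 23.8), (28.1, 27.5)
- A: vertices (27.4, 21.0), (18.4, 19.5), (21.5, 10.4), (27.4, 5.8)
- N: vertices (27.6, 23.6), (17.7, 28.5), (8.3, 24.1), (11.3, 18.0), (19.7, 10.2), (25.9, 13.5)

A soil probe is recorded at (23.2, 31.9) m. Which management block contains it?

Cast a ray rightward from (23.2, 31.9). For each polygon, the edges (by vertex number in listed order) whose endpoints lie on opposite sides of y = 31.9, where each meets that height, and whether that is right or left of the point:
R: 1–2 at x≈18.85 (left), 4–1 at x≈21.84 (left) → 0 crossings.
H: 2–3 at x≈10.72 (left), 6–1 at x≈26.15 (right) → 1 crossing.
A: no edge straddles that height → 0 crossings.
N: no edge straddles that height → 0 crossings.
Only H has an odd count, so the point is inside H.

H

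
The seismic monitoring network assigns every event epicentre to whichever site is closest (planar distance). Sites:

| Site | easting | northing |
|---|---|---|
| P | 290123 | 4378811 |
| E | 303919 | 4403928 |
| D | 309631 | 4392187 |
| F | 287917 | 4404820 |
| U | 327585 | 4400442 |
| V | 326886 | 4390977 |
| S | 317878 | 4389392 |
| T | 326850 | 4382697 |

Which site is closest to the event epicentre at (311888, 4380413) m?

S

Squared distances to each site:
P: 476281629.000; E: 616460186.000; D: 143721125.000; F: 1170310490.000; U: 647556650.000; V: 336538100.000; S: 116502541.000; T: 229078100.000.
Minimum at S.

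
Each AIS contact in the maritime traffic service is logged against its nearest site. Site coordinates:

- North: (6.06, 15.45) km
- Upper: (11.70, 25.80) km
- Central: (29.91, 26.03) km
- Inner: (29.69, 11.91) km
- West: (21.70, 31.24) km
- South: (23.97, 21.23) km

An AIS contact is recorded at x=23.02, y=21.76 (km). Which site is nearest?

South

Squared distances to each site:
North: 327.458; Upper: 144.464; Central: 65.705; Inner: 141.511; West: 91.613; South: 1.183.
Minimum at South.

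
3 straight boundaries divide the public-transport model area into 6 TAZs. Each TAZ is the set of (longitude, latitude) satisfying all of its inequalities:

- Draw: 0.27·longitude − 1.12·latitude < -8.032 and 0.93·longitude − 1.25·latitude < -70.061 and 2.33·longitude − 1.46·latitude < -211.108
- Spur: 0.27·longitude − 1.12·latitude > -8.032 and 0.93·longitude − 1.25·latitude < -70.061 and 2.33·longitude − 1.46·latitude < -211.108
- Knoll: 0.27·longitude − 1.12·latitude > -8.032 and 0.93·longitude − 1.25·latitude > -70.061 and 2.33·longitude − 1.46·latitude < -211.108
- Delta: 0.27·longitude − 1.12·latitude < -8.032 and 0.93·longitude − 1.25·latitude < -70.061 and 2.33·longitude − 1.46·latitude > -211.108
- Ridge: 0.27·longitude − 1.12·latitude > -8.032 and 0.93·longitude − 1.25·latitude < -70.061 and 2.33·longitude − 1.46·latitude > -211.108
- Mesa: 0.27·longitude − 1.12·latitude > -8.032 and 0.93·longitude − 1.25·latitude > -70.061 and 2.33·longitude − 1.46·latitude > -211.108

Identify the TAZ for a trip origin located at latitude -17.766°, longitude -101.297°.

0.27·-101.297 − 1.12·-17.766 = -7.452, which is > -8.032
0.93·-101.297 − 1.25·-17.766 = -71.999, which is < -70.061
2.33·-101.297 − 1.46·-17.766 = -210.084, which is > -211.108
This sign pattern matches Ridge.

Ridge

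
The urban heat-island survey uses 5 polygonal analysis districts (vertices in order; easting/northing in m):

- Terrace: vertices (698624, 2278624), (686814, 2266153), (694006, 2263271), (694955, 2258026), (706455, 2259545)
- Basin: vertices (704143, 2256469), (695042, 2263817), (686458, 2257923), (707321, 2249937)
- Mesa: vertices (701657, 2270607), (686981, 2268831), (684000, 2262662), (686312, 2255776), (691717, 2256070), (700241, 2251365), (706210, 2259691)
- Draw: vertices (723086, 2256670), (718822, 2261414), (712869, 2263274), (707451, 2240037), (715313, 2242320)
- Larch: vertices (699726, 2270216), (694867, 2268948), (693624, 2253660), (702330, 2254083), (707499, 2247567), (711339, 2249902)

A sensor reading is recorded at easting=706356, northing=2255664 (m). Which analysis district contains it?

Cast a ray rightward from (706356, 2255664). For each polygon, the edges (by vertex number in listed order) whose endpoints lie on opposite sides of northing = 2255664, where each meets that height, and whether that is right or left of the point:
Terrace: no edge straddles that height → 0 crossings.
Basin: 3–4 at easting≈692359.5 (left), 4–1 at easting≈704534.7 (left) → 0 crossings.
Mesa: 5–6 at easting≈692452.5 (left), 6–7 at easting≈703323.0 (left) → 0 crossings.
Draw: 3–4 at easting≈711094.6 (right), 5–1 at easting≈722541.1 (right) → 2 crossings.
Larch: 2–3 at easting≈693786.9 (left), 6–1 at easting≈708045.0 (right) → 1 crossing.
Only Larch has an odd count, so the point is inside Larch.

Larch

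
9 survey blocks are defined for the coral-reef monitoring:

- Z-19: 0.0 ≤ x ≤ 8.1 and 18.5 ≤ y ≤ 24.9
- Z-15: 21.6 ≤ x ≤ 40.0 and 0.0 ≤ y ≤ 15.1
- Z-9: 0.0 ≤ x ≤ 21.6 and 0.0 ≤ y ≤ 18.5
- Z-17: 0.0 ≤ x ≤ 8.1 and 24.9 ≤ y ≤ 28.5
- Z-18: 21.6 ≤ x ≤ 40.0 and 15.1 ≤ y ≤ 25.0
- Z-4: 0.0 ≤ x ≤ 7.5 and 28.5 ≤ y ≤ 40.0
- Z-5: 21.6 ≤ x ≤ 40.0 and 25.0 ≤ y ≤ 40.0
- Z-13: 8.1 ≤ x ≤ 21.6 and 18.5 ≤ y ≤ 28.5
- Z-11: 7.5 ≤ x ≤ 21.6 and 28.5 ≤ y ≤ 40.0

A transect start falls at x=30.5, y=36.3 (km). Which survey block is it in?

Z-5

The point has x = 30.5 and y = 36.3.
Only Z-5 satisfies 21.6 ≤ x ≤ 40.0 and 25.0 ≤ y ≤ 40.0.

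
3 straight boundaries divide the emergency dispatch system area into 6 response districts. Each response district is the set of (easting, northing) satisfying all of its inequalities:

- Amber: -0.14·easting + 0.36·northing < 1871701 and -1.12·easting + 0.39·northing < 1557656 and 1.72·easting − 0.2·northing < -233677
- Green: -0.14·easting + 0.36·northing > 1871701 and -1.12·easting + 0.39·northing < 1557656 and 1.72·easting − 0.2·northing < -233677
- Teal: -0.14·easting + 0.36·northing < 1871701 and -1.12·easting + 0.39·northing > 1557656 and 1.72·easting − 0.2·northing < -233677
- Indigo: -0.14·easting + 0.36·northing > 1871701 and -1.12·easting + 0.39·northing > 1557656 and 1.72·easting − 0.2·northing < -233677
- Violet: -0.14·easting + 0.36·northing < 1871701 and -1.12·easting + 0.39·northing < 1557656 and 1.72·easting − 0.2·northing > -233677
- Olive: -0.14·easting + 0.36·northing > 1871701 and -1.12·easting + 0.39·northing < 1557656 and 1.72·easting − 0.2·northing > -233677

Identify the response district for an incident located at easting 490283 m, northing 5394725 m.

-0.14·490283 + 0.36·5394725 = 1873461.380, which is > 1871701
-1.12·490283 + 0.39·5394725 = 1554825.790, which is < 1557656
1.72·490283 − 0.2·5394725 = -235658.240, which is < -233677
This sign pattern matches Green.

Green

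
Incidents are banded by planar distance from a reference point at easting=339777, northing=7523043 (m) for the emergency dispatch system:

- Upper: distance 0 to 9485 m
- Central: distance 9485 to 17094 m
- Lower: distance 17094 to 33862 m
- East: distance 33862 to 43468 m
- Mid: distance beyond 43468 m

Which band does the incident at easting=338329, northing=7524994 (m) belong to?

Upper

Distance = √((338329−339777)² + (7524994−7523043)²) = √(2096704.000 + 3806401.000) = 2429.631 m.
0 ≤ 2429.631 < 9485 → Upper.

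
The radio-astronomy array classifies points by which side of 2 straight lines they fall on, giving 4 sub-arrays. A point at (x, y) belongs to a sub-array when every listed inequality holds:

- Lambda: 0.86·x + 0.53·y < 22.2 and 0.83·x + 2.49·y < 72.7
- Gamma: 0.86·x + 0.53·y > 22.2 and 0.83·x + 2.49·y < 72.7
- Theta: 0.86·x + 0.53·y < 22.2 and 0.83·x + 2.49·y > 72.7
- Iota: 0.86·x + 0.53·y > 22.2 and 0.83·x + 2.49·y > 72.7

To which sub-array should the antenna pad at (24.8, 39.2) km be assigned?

Iota

0.86·24.8 + 0.53·39.2 = 42.104, which is > 22.2
0.83·24.8 + 2.49·39.2 = 118.192, which is > 72.7
This sign pattern matches Iota.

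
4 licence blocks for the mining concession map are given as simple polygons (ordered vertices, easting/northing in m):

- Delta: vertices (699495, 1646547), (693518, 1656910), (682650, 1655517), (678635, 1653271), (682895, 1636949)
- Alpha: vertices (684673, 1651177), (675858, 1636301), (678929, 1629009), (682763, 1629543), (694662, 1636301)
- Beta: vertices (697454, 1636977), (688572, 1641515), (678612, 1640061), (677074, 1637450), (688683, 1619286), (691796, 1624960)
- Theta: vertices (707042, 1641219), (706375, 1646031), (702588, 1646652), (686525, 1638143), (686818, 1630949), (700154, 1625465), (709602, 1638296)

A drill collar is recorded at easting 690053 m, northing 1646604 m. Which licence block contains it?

Delta

Cast a ray rightward from (690053, 1646604). For each polygon, the edges (by vertex number in listed order) whose endpoints lie on opposite sides of northing = 1646604, where each meets that height, and whether that is right or left of the point:
Delta: 1–2 at easting≈699462.1 (right), 4–5 at easting≈680375.1 (left) → 1 crossing.
Alpha: 1–2 at easting≈681963.2 (left), 5–1 at easting≈687743.7 (left) → 0 crossings.
Beta: no edge straddles that height → 0 crossings.
Theta: 2–3 at easting≈702880.7 (right), 3–4 at easting≈702497.4 (right) → 2 crossings.
Only Delta has an odd count, so the point is inside Delta.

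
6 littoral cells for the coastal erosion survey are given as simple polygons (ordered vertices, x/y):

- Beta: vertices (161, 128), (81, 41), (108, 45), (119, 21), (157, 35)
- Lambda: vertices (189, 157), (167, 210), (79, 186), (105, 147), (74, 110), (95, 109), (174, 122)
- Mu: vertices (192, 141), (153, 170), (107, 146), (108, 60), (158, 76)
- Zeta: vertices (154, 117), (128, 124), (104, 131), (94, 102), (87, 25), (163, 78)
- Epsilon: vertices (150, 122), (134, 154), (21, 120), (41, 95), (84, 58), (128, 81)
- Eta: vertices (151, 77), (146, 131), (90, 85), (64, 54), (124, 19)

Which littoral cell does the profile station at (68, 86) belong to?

Cast a ray rightward from (68, 86). For each polygon, the edges (by vertex number in listed order) whose endpoints lie on opposite sides of y = 86, where each meets that height, and whether that is right or left of the point:
Beta: 1–2 at x≈122.4 (right), 5–1 at x≈159.2 (right) → 2 crossings.
Lambda: no edge straddles that height → 0 crossings.
Mu: 3–4 at x≈107.7 (right), 5–1 at x≈163.2 (right) → 2 crossings.
Zeta: 4–5 at x≈92.5 (right), 6–1 at x≈161.2 (right) → 2 crossings.
Epsilon: 4–5 at x≈51.5 (left), 6–1 at x≈130.7 (right) → 1 crossing.
Eta: 1–2 at x≈150.2 (right), 2–3 at x≈91.2 (right) → 2 crossings.
Only Epsilon has an odd count, so the point is inside Epsilon.

Epsilon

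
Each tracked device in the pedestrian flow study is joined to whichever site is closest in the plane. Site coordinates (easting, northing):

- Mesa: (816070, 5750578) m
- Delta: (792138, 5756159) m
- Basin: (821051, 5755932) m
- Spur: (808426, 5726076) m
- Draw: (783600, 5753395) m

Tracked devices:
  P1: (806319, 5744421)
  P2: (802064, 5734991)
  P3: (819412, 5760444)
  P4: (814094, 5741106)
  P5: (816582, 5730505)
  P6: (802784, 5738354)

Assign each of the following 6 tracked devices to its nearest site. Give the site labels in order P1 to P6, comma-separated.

Mesa, Spur, Basin, Mesa, Spur, Spur

P1 → Mesa (d²=132990650.00)
P2 → Spur (d²=119952269.00)
P3 → Basin (d²=23044465.00)
P4 → Mesa (d²=93623360.00)
P5 → Spur (d²=86136377.00)
P6 → Spur (d²=182581448.00)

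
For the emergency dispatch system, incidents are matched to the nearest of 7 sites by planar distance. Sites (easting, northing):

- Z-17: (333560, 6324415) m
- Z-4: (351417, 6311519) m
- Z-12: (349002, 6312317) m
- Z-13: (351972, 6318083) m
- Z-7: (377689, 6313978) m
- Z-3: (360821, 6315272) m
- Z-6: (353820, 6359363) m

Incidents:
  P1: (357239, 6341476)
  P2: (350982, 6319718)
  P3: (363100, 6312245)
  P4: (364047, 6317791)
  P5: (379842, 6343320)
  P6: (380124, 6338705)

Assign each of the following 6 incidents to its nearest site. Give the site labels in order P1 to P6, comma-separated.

Z-6, Z-13, Z-3, Z-3, Z-7, Z-7

P1 → Z-6 (d²=331634330.00)
P2 → Z-13 (d²=3653325.00)
P3 → Z-3 (d²=14356570.00)
P4 → Z-3 (d²=16752437.00)
P5 → Z-7 (d²=865588373.00)
P6 → Z-7 (d²=617353754.00)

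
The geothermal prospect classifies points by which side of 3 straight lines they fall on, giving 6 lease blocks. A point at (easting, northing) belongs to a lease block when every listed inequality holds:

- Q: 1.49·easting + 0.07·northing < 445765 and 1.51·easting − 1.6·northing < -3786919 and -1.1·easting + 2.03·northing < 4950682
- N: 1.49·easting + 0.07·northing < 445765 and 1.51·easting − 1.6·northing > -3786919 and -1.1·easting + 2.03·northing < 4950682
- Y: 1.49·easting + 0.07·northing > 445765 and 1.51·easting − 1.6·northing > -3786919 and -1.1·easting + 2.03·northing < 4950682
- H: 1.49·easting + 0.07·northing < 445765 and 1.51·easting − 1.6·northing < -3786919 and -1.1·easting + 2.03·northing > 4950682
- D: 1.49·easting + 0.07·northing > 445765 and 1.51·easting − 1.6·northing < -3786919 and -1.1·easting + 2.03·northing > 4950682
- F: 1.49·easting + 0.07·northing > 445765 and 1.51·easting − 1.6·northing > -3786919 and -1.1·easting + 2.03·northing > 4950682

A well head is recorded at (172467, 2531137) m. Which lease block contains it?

Q

1.49·172467 + 0.07·2531137 = 434155.420, which is < 445765
1.51·172467 − 1.6·2531137 = -3789394.030, which is < -3786919
-1.1·172467 + 2.03·2531137 = 4948494.410, which is < 4950682
This sign pattern matches Q.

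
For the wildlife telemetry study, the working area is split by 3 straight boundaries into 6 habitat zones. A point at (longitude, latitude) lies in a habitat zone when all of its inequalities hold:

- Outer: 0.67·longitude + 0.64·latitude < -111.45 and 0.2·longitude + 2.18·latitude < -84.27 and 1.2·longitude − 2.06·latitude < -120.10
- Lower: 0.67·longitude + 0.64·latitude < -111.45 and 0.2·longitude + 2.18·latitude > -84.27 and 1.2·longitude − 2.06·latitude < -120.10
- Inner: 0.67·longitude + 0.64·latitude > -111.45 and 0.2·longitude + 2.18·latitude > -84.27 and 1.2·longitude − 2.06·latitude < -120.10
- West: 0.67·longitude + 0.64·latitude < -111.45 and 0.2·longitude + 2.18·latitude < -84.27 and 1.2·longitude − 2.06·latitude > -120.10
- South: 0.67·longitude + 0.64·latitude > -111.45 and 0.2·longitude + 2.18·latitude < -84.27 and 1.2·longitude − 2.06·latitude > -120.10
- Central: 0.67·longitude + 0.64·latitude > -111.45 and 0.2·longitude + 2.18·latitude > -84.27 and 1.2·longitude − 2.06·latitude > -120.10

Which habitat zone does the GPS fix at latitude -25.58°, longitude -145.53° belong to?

0.67·-145.53 + 0.64·-25.58 = -113.876, which is < -111.45
0.2·-145.53 + 2.18·-25.58 = -84.870, which is < -84.27
1.2·-145.53 − 2.06·-25.58 = -121.941, which is < -120.10
This sign pattern matches Outer.

Outer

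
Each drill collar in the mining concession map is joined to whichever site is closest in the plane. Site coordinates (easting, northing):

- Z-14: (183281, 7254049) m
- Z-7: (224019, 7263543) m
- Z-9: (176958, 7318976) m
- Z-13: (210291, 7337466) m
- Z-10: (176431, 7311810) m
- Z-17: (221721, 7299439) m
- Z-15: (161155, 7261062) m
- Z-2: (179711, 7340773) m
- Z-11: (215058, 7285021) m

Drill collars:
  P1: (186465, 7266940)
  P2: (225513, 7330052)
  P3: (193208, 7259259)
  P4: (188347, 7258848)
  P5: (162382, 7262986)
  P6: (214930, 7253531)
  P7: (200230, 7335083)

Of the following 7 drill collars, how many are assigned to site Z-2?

P1 → Z-14
P2 → Z-13
P3 → Z-14
P4 → Z-14
P5 → Z-15
P6 → Z-7
P7 → Z-13
0 of the 7 go to Z-2.

0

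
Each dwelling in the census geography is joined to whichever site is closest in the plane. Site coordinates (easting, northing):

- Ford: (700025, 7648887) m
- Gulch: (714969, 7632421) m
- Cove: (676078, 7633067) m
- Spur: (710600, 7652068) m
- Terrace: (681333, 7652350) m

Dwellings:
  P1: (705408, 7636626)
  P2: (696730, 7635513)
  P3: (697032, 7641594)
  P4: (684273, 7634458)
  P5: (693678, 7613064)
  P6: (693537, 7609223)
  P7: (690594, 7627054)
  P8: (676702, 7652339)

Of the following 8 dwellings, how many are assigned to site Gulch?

P1 → Gulch
P2 → Ford
P3 → Ford
P4 → Cove
P5 → Cove
P6 → Cove
P7 → Cove
P8 → Terrace
1 of the 8 goes to Gulch.

1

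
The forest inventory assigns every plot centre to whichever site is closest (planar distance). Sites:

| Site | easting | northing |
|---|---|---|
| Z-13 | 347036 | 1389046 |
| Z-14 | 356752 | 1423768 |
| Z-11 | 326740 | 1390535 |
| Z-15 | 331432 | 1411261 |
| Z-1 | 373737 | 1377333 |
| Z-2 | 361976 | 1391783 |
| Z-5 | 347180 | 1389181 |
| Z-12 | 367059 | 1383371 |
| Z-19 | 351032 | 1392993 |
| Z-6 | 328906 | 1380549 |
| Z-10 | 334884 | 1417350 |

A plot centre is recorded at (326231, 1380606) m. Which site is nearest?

Z-6

Squared distances to each site:
Z-13: 504081625.000; Z-14: 2794489685.000; Z-11: 98844122.000; Z-15: 966779426.000; Z-1: 2267532565.000; Z-2: 1402630354.000; Z-5: 512391226.000; Z-12: 1674570809.000; Z-19: 768527370.000; Z-6: 7158874.000; Z-10: 1424995945.000.
Minimum at Z-6.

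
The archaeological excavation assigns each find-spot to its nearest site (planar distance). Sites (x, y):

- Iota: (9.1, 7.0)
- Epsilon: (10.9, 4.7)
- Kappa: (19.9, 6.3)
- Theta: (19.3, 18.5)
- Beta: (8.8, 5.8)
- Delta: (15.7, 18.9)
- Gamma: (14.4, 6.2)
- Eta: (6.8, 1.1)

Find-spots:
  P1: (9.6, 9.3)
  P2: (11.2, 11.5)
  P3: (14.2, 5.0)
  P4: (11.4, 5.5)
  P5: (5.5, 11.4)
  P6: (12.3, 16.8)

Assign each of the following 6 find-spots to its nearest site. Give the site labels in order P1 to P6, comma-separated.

P1 → Iota (d²=5.54)
P2 → Iota (d²=24.66)
P3 → Gamma (d²=1.48)
P4 → Epsilon (d²=0.89)
P5 → Iota (d²=32.32)
P6 → Delta (d²=15.97)

Iota, Iota, Gamma, Epsilon, Iota, Delta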